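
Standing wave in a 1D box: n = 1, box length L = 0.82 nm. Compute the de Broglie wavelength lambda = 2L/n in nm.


lambda = 2L / n
= 2 * 0.82 / 1
= 1.64 / 1
= 1.64 nm

1.64


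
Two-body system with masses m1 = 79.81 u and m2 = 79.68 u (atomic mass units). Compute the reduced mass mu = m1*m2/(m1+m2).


mu = m1 * m2 / (m1 + m2)
= 79.81 * 79.68 / (79.81 + 79.68)
= 6359.2608 / 159.49
= 39.8725 u

39.8725


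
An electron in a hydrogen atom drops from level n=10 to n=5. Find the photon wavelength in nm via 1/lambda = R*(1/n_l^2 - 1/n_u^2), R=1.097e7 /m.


1/lambda = R * (1/n_l^2 - 1/n_u^2)
= 1.097e7 * (1/5^2 - 1/10^2)
= 1.097e7 * (0.04 - 0.01)
= 1.097e7 * 0.03
= 3.2910e+05 /m
lambda = 1 / 3.2910e+05 = 3038.5901 nm

3038.5901


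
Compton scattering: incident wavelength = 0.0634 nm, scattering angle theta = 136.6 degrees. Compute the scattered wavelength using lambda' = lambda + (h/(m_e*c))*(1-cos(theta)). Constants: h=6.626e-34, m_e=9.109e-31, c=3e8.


Compton wavelength: h/(m_e*c) = 2.4247e-12 m
d_lambda = 2.4247e-12 * (1 - cos(136.6 deg))
= 2.4247e-12 * 1.726575
= 4.1864e-12 m = 0.004186 nm
lambda' = 0.0634 + 0.004186
= 0.067586 nm

0.067586


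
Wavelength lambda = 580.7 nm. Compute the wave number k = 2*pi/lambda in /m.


k = 2 * pi / lambda
= 6.2832 / (580.7e-9)
= 6.2832 / 5.8070e-07
= 1.0820e+07 /m

1.0820e+07


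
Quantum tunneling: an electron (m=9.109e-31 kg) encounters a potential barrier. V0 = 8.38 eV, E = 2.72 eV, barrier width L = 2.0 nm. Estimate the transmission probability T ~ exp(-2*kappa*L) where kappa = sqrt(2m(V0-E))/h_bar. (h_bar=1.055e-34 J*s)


V0 - E = 5.66 eV = 9.0673e-19 J
kappa = sqrt(2 * m * (V0-E)) / h_bar
= sqrt(2 * 9.109e-31 * 9.0673e-19) / 1.055e-34
= 1.2183e+10 /m
2*kappa*L = 2 * 1.2183e+10 * 2.0e-9
= 48.7301
T = exp(-48.7301) = 6.867269e-22

6.867269e-22


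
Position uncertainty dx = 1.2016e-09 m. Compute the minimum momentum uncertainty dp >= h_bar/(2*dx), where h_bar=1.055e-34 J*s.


dp = h_bar / (2 * dx)
= 1.055e-34 / (2 * 1.2016e-09)
= 1.055e-34 / 2.4032e-09
= 4.3900e-26 kg*m/s

4.3900e-26


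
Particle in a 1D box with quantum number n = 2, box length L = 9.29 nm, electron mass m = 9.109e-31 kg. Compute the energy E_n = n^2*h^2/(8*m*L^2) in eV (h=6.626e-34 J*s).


E = n^2 * h^2 / (8 * m * L^2)
= 2^2 * (6.626e-34)^2 / (8 * 9.109e-31 * (9.29e-9)^2)
= 4 * 4.3904e-67 / (8 * 9.109e-31 * 8.6304e-17)
= 2.7924e-21 J
= 0.0174 eV

0.0174


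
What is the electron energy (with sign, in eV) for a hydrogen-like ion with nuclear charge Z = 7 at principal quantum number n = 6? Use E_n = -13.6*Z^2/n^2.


E_n = -13.6 * Z^2 / n^2
= -13.6 * 7^2 / 6^2
= -13.6 * 49 / 36
= -18.5111 eV

-18.5111


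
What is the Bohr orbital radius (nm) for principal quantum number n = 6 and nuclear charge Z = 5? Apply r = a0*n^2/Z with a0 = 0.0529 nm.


r = a0 * n^2 / Z
= 0.0529 * 6^2 / 5
= 0.0529 * 36 / 5
= 0.3809 nm

0.3809


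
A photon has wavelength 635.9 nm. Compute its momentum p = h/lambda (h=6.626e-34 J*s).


p = h / lambda
= 6.626e-34 / (635.9e-9)
= 6.626e-34 / 6.3590e-07
= 1.0420e-27 kg*m/s

1.0420e-27


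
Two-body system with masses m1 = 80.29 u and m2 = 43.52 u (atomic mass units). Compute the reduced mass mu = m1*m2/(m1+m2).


mu = m1 * m2 / (m1 + m2)
= 80.29 * 43.52 / (80.29 + 43.52)
= 3494.2208 / 123.81
= 28.2224 u

28.2224


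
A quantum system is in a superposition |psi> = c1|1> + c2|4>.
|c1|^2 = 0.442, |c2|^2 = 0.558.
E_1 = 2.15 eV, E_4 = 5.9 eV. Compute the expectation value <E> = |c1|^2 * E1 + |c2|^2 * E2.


<E> = |c1|^2 * E1 + |c2|^2 * E2
= 0.442 * 2.15 + 0.558 * 5.9
= 0.9503 + 3.2922
= 4.2425 eV

4.2425


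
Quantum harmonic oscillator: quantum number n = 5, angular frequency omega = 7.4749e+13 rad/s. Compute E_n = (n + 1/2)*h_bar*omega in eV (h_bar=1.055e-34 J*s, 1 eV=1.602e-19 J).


E = (n + 1/2) * h_bar * omega
= (5 + 0.5) * 1.055e-34 * 7.4749e+13
= 5.5 * 7.8860e-21
= 4.3373e-20 J
= 0.2707 eV

0.2707


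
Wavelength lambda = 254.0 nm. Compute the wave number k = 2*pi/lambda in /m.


k = 2 * pi / lambda
= 6.2832 / (254.0e-9)
= 6.2832 / 2.5400e-07
= 2.4737e+07 /m

2.4737e+07


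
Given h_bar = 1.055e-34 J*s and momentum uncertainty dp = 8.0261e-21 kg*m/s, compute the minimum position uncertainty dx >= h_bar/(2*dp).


dx = h_bar / (2 * dp)
= 1.055e-34 / (2 * 8.0261e-21)
= 1.055e-34 / 1.6052e-20
= 6.5723e-15 m

6.5723e-15


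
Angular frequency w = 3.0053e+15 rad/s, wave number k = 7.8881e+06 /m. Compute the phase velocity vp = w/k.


vp = w / k
= 3.0053e+15 / 7.8881e+06
= 3.8099e+08 m/s

3.8099e+08


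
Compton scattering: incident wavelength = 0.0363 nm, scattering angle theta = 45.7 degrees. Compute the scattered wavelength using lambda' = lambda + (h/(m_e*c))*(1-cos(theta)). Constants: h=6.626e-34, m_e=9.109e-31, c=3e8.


Compton wavelength: h/(m_e*c) = 2.4247e-12 m
d_lambda = 2.4247e-12 * (1 - cos(45.7 deg))
= 2.4247e-12 * 0.301585
= 7.3125e-13 m = 0.000731 nm
lambda' = 0.0363 + 0.000731
= 0.037031 nm

0.037031


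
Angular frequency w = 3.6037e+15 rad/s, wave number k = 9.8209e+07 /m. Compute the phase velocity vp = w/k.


vp = w / k
= 3.6037e+15 / 9.8209e+07
= 3.6694e+07 m/s

3.6694e+07


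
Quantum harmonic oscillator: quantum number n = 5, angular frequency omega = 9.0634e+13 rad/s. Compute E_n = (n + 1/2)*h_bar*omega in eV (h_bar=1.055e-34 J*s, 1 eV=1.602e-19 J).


E = (n + 1/2) * h_bar * omega
= (5 + 0.5) * 1.055e-34 * 9.0634e+13
= 5.5 * 9.5619e-21
= 5.2590e-20 J
= 0.3283 eV

0.3283


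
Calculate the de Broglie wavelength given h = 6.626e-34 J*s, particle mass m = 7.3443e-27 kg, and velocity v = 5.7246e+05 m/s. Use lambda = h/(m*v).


lambda = h / (m * v)
= 6.626e-34 / (7.3443e-27 * 5.7246e+05)
= 6.626e-34 / 4.2043e-21
= 1.5760e-13 m

1.5760e-13


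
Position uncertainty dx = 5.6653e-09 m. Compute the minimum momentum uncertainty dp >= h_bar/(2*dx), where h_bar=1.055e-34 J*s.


dp = h_bar / (2 * dx)
= 1.055e-34 / (2 * 5.6653e-09)
= 1.055e-34 / 1.1331e-08
= 9.3111e-27 kg*m/s

9.3111e-27


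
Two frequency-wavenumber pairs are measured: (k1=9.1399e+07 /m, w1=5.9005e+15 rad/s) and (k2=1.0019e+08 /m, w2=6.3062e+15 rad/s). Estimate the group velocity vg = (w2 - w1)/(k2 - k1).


vg = (w2 - w1) / (k2 - k1)
= (6.3062e+15 - 5.9005e+15) / (1.0019e+08 - 9.1399e+07)
= 4.0570e+14 / 8.7910e+06
= 4.6149e+07 m/s

4.6149e+07


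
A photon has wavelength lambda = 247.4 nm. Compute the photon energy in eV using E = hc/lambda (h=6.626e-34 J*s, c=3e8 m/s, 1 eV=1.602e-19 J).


E = hc / lambda
= (6.626e-34)(3e8) / (247.4e-9)
= 1.9878e-25 / 2.4740e-07
= 8.0348e-19 J
Converting to eV: 8.0348e-19 / 1.602e-19
= 5.0155 eV

5.0155


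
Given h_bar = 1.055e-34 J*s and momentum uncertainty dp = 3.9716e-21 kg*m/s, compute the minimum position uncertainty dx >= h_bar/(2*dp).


dx = h_bar / (2 * dp)
= 1.055e-34 / (2 * 3.9716e-21)
= 1.055e-34 / 7.9432e-21
= 1.3282e-14 m

1.3282e-14


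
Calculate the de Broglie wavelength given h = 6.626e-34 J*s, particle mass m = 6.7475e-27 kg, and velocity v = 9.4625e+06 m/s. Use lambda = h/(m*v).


lambda = h / (m * v)
= 6.626e-34 / (6.7475e-27 * 9.4625e+06)
= 6.626e-34 / 6.3848e-20
= 1.0378e-14 m

1.0378e-14


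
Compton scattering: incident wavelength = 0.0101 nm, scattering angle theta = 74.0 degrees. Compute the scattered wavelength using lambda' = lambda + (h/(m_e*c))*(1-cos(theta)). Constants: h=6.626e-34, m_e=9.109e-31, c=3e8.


Compton wavelength: h/(m_e*c) = 2.4247e-12 m
d_lambda = 2.4247e-12 * (1 - cos(74.0 deg))
= 2.4247e-12 * 0.724363
= 1.7564e-12 m = 0.001756 nm
lambda' = 0.0101 + 0.001756
= 0.011856 nm

0.011856


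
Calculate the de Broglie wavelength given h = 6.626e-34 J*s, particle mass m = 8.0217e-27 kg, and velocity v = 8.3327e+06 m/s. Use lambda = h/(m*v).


lambda = h / (m * v)
= 6.626e-34 / (8.0217e-27 * 8.3327e+06)
= 6.626e-34 / 6.6842e-20
= 9.9129e-15 m

9.9129e-15


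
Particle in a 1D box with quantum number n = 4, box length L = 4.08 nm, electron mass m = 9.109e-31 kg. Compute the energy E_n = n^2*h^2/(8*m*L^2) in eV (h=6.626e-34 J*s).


E = n^2 * h^2 / (8 * m * L^2)
= 4^2 * (6.626e-34)^2 / (8 * 9.109e-31 * (4.08e-9)^2)
= 16 * 4.3904e-67 / (8 * 9.109e-31 * 1.6646e-17)
= 5.7908e-20 J
= 0.3615 eV

0.3615


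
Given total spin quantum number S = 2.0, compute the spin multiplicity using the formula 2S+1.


Spin multiplicity = 2S + 1
= 2 * 2.0 + 1
= 4.0 + 1
= 5

5


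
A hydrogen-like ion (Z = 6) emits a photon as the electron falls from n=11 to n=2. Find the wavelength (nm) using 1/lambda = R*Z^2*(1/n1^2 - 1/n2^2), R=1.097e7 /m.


1/lambda = R * Z^2 * (1/n1^2 - 1/n2^2)
= 1.097e7 * 6^2 * (1/2^2 - 1/11^2)
= 1.097e7 * 36 * (0.25 - 0.008264)
= 9.5466e+07 /m
lambda = 1 / 9.5466e+07
= 10.4749 nm

10.4749


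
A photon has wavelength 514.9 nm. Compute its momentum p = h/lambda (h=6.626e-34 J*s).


p = h / lambda
= 6.626e-34 / (514.9e-9)
= 6.626e-34 / 5.1490e-07
= 1.2869e-27 kg*m/s

1.2869e-27


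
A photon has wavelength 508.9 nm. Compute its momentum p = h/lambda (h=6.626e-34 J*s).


p = h / lambda
= 6.626e-34 / (508.9e-9)
= 6.626e-34 / 5.0890e-07
= 1.3020e-27 kg*m/s

1.3020e-27


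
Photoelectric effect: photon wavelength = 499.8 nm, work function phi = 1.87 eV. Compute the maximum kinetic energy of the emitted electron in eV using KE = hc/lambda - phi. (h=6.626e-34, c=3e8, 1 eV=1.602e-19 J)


E_photon = hc / lambda
= (6.626e-34)(3e8) / (499.8e-9)
= 3.9772e-19 J
= 2.4826 eV
KE = E_photon - phi
= 2.4826 - 1.87
= 0.6126 eV

0.6126


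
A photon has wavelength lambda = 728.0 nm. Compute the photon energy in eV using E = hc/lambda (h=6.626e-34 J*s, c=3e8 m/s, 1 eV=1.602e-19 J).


E = hc / lambda
= (6.626e-34)(3e8) / (728.0e-9)
= 1.9878e-25 / 7.2800e-07
= 2.7305e-19 J
Converting to eV: 2.7305e-19 / 1.602e-19
= 1.7044 eV

1.7044


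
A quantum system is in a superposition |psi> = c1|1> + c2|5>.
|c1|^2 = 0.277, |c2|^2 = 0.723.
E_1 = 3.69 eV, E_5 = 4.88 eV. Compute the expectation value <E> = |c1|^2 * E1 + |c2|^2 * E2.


<E> = |c1|^2 * E1 + |c2|^2 * E2
= 0.277 * 3.69 + 0.723 * 4.88
= 1.0221 + 3.5282
= 4.5504 eV

4.5504


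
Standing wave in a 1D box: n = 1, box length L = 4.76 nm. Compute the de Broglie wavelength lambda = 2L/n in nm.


lambda = 2L / n
= 2 * 4.76 / 1
= 9.52 / 1
= 9.52 nm

9.52


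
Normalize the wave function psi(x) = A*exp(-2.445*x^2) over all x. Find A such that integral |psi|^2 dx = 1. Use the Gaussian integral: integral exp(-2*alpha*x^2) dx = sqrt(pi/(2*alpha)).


integral |psi|^2 dx = A^2 * sqrt(pi/(2*alpha)) = 1
A^2 = sqrt(2*alpha/pi)
= sqrt(2 * 2.445 / pi)
= 1.247612
A = sqrt(1.247612)
= 1.117

1.117


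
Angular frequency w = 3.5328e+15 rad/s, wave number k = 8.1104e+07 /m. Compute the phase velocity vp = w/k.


vp = w / k
= 3.5328e+15 / 8.1104e+07
= 4.3559e+07 m/s

4.3559e+07


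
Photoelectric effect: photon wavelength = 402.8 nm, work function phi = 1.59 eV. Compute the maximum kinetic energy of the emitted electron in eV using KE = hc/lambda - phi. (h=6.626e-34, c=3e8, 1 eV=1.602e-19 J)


E_photon = hc / lambda
= (6.626e-34)(3e8) / (402.8e-9)
= 4.9350e-19 J
= 3.0805 eV
KE = E_photon - phi
= 3.0805 - 1.59
= 1.4905 eV

1.4905


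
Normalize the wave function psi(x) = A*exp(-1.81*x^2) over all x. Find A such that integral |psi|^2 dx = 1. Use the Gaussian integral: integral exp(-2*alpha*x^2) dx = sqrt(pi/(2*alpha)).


integral |psi|^2 dx = A^2 * sqrt(pi/(2*alpha)) = 1
A^2 = sqrt(2*alpha/pi)
= sqrt(2 * 1.81 / pi)
= 1.073444
A = sqrt(1.073444)
= 1.0361

1.0361


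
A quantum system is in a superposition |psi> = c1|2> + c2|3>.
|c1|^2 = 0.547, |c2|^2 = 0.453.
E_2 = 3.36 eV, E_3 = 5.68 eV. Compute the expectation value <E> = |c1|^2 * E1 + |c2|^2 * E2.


<E> = |c1|^2 * E1 + |c2|^2 * E2
= 0.547 * 3.36 + 0.453 * 5.68
= 1.8379 + 2.573
= 4.411 eV

4.411


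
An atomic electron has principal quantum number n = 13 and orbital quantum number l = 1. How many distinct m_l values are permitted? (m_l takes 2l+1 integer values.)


m_l ranges from -l to +l in integer steps
So m_l goes from -1 to +1
Count = 2l + 1 = 2*1 + 1
= 3

3


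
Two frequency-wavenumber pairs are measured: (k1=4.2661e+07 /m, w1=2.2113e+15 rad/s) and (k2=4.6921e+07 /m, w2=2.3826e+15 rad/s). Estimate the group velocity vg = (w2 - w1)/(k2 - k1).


vg = (w2 - w1) / (k2 - k1)
= (2.3826e+15 - 2.2113e+15) / (4.6921e+07 - 4.2661e+07)
= 1.7130e+14 / 4.2600e+06
= 4.0211e+07 m/s

4.0211e+07


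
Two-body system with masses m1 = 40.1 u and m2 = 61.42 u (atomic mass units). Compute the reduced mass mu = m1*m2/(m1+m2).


mu = m1 * m2 / (m1 + m2)
= 40.1 * 61.42 / (40.1 + 61.42)
= 2462.942 / 101.52
= 24.2607 u

24.2607


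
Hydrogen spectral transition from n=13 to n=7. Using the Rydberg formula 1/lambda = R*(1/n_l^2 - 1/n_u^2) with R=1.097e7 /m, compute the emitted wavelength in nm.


1/lambda = R * (1/n_l^2 - 1/n_u^2)
= 1.097e7 * (1/7^2 - 1/13^2)
= 1.097e7 * (0.020408 - 0.005917)
= 1.097e7 * 0.014491
= 1.5897e+05 /m
lambda = 1 / 1.5897e+05 = 6290.6411 nm

6290.6411


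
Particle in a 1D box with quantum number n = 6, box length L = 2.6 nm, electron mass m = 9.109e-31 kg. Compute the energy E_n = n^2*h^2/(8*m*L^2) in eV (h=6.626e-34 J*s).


E = n^2 * h^2 / (8 * m * L^2)
= 6^2 * (6.626e-34)^2 / (8 * 9.109e-31 * (2.6e-9)^2)
= 36 * 4.3904e-67 / (8 * 9.109e-31 * 6.7600e-18)
= 3.2085e-19 J
= 2.0028 eV

2.0028


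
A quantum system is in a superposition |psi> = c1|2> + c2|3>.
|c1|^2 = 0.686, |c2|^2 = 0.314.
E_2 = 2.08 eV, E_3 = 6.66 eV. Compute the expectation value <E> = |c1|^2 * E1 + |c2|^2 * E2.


<E> = |c1|^2 * E1 + |c2|^2 * E2
= 0.686 * 2.08 + 0.314 * 6.66
= 1.4269 + 2.0912
= 3.5181 eV

3.5181


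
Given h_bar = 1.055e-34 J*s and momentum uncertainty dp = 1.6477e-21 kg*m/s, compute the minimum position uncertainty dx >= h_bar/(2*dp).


dx = h_bar / (2 * dp)
= 1.055e-34 / (2 * 1.6477e-21)
= 1.055e-34 / 3.2954e-21
= 3.2014e-14 m

3.2014e-14


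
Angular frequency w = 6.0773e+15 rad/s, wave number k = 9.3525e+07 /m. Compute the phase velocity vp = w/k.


vp = w / k
= 6.0773e+15 / 9.3525e+07
= 6.4980e+07 m/s

6.4980e+07


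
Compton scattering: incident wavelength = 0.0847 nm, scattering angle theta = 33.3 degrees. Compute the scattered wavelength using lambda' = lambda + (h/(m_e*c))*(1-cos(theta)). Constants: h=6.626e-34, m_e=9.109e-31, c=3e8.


Compton wavelength: h/(m_e*c) = 2.4247e-12 m
d_lambda = 2.4247e-12 * (1 - cos(33.3 deg))
= 2.4247e-12 * 0.164193
= 3.9812e-13 m = 0.000398 nm
lambda' = 0.0847 + 0.000398
= 0.085098 nm

0.085098


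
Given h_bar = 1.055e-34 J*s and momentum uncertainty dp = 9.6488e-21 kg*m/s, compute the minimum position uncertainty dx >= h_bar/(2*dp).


dx = h_bar / (2 * dp)
= 1.055e-34 / (2 * 9.6488e-21)
= 1.055e-34 / 1.9298e-20
= 5.4670e-15 m

5.4670e-15


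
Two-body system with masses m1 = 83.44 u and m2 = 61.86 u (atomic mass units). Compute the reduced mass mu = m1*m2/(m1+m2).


mu = m1 * m2 / (m1 + m2)
= 83.44 * 61.86 / (83.44 + 61.86)
= 5161.5984 / 145.3
= 35.5237 u

35.5237


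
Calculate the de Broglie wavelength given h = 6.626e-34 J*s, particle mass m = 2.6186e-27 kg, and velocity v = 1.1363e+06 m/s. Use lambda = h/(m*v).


lambda = h / (m * v)
= 6.626e-34 / (2.6186e-27 * 1.1363e+06)
= 6.626e-34 / 2.9755e-21
= 2.2268e-13 m

2.2268e-13


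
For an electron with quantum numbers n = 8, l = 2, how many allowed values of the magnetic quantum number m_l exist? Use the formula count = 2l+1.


m_l ranges from -l to +l in integer steps
So m_l goes from -2 to +2
Count = 2l + 1 = 2*2 + 1
= 5

5


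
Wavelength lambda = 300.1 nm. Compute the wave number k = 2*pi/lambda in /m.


k = 2 * pi / lambda
= 6.2832 / (300.1e-9)
= 6.2832 / 3.0010e-07
= 2.0937e+07 /m

2.0937e+07


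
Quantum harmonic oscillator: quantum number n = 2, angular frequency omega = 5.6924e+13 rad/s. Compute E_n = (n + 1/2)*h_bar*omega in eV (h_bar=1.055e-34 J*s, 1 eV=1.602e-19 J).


E = (n + 1/2) * h_bar * omega
= (2 + 0.5) * 1.055e-34 * 5.6924e+13
= 2.5 * 6.0055e-21
= 1.5014e-20 J
= 0.0937 eV

0.0937


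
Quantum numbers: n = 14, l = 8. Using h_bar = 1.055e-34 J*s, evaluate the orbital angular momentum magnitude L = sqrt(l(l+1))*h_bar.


L = sqrt(l*(l+1)) * h_bar
= sqrt(8 * 9) * 1.055e-34
= sqrt(72) * 1.055e-34
= 8.4853 * 1.055e-34
= 8.9520e-34 J*s

8.9520e-34


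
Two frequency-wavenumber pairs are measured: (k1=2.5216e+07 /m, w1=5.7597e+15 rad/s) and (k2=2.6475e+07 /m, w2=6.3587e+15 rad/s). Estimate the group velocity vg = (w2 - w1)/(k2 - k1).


vg = (w2 - w1) / (k2 - k1)
= (6.3587e+15 - 5.7597e+15) / (2.6475e+07 - 2.5216e+07)
= 5.9900e+14 / 1.2590e+06
= 4.7577e+08 m/s

4.7577e+08


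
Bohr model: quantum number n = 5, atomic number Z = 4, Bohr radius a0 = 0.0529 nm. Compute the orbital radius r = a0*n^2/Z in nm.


r = a0 * n^2 / Z
= 0.0529 * 5^2 / 4
= 0.0529 * 25 / 4
= 0.3306 nm

0.3306


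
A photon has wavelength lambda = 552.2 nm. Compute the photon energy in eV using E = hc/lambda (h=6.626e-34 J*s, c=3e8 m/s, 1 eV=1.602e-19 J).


E = hc / lambda
= (6.626e-34)(3e8) / (552.2e-9)
= 1.9878e-25 / 5.5220e-07
= 3.5998e-19 J
Converting to eV: 3.5998e-19 / 1.602e-19
= 2.2471 eV

2.2471


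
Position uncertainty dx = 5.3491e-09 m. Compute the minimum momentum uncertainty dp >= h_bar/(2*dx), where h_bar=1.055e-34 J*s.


dp = h_bar / (2 * dx)
= 1.055e-34 / (2 * 5.3491e-09)
= 1.055e-34 / 1.0698e-08
= 9.8615e-27 kg*m/s

9.8615e-27


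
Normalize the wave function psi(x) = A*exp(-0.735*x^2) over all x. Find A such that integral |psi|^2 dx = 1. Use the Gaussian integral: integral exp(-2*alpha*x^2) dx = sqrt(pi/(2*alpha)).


integral |psi|^2 dx = A^2 * sqrt(pi/(2*alpha)) = 1
A^2 = sqrt(2*alpha/pi)
= sqrt(2 * 0.735 / pi)
= 0.684044
A = sqrt(0.684044)
= 0.8271

0.8271


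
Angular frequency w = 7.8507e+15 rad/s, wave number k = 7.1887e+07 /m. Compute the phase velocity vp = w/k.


vp = w / k
= 7.8507e+15 / 7.1887e+07
= 1.0921e+08 m/s

1.0921e+08


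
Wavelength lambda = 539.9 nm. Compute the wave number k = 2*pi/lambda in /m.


k = 2 * pi / lambda
= 6.2832 / (539.9e-9)
= 6.2832 / 5.3990e-07
= 1.1638e+07 /m

1.1638e+07


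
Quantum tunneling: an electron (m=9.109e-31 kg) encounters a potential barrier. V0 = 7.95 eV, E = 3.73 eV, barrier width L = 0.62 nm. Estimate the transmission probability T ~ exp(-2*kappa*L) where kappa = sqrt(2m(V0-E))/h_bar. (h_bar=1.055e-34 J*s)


V0 - E = 4.22 eV = 6.7604e-19 J
kappa = sqrt(2 * m * (V0-E)) / h_bar
= sqrt(2 * 9.109e-31 * 6.7604e-19) / 1.055e-34
= 1.0519e+10 /m
2*kappa*L = 2 * 1.0519e+10 * 0.62e-9
= 13.0439
T = exp(-13.0439) = 2.163274e-06

2.163274e-06


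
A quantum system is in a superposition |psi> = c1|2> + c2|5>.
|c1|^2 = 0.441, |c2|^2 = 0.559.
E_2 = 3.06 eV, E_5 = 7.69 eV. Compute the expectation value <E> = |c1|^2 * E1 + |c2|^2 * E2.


<E> = |c1|^2 * E1 + |c2|^2 * E2
= 0.441 * 3.06 + 0.559 * 7.69
= 1.3495 + 4.2987
= 5.6482 eV

5.6482


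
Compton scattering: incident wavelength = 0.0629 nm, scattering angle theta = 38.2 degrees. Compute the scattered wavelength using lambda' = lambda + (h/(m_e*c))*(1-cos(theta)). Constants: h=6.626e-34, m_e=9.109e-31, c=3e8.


Compton wavelength: h/(m_e*c) = 2.4247e-12 m
d_lambda = 2.4247e-12 * (1 - cos(38.2 deg))
= 2.4247e-12 * 0.214143
= 5.1923e-13 m = 0.000519 nm
lambda' = 0.0629 + 0.000519
= 0.063419 nm

0.063419


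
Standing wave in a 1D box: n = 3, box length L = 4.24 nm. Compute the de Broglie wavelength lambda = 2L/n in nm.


lambda = 2L / n
= 2 * 4.24 / 3
= 8.48 / 3
= 2.8267 nm

2.8267


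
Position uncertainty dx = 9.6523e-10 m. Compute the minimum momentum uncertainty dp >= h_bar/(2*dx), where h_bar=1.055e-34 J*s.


dp = h_bar / (2 * dx)
= 1.055e-34 / (2 * 9.6523e-10)
= 1.055e-34 / 1.9305e-09
= 5.4650e-26 kg*m/s

5.4650e-26


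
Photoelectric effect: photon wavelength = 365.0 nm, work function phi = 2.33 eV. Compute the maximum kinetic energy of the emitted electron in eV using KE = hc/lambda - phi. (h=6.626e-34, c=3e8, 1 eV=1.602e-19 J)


E_photon = hc / lambda
= (6.626e-34)(3e8) / (365.0e-9)
= 5.4460e-19 J
= 3.3995 eV
KE = E_photon - phi
= 3.3995 - 2.33
= 1.0695 eV

1.0695


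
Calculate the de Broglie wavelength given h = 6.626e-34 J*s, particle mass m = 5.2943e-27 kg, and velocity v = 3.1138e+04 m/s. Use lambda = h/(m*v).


lambda = h / (m * v)
= 6.626e-34 / (5.2943e-27 * 3.1138e+04)
= 6.626e-34 / 1.6485e-22
= 4.0193e-12 m

4.0193e-12


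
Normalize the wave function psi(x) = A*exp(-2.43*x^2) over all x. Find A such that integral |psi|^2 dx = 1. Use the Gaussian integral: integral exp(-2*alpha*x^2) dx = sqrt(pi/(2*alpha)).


integral |psi|^2 dx = A^2 * sqrt(pi/(2*alpha)) = 1
A^2 = sqrt(2*alpha/pi)
= sqrt(2 * 2.43 / pi)
= 1.243779
A = sqrt(1.243779)
= 1.1152

1.1152


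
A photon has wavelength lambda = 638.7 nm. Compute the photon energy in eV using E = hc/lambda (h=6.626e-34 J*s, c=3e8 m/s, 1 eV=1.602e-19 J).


E = hc / lambda
= (6.626e-34)(3e8) / (638.7e-9)
= 1.9878e-25 / 6.3870e-07
= 3.1123e-19 J
Converting to eV: 3.1123e-19 / 1.602e-19
= 1.9427 eV

1.9427


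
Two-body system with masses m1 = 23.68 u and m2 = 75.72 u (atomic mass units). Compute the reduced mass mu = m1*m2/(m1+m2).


mu = m1 * m2 / (m1 + m2)
= 23.68 * 75.72 / (23.68 + 75.72)
= 1793.0496 / 99.4
= 18.0387 u

18.0387


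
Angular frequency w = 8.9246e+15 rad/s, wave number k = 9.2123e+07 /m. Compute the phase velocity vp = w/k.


vp = w / k
= 8.9246e+15 / 9.2123e+07
= 9.6877e+07 m/s

9.6877e+07


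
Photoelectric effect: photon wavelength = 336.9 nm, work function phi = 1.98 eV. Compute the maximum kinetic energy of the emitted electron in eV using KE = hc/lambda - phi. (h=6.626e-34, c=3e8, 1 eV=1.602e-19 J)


E_photon = hc / lambda
= (6.626e-34)(3e8) / (336.9e-9)
= 5.9003e-19 J
= 3.6831 eV
KE = E_photon - phi
= 3.6831 - 1.98
= 1.7031 eV

1.7031


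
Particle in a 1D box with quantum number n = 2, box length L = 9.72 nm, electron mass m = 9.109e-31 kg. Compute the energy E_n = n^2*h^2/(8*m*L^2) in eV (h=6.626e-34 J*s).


E = n^2 * h^2 / (8 * m * L^2)
= 2^2 * (6.626e-34)^2 / (8 * 9.109e-31 * (9.72e-9)^2)
= 4 * 4.3904e-67 / (8 * 9.109e-31 * 9.4478e-17)
= 2.5508e-21 J
= 0.0159 eV

0.0159


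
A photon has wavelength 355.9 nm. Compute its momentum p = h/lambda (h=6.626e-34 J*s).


p = h / lambda
= 6.626e-34 / (355.9e-9)
= 6.626e-34 / 3.5590e-07
= 1.8618e-27 kg*m/s

1.8618e-27


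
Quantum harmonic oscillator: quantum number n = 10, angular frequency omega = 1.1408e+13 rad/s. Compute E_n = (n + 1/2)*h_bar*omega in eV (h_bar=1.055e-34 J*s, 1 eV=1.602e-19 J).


E = (n + 1/2) * h_bar * omega
= (10 + 0.5) * 1.055e-34 * 1.1408e+13
= 10.5 * 1.2035e-21
= 1.2637e-20 J
= 0.0789 eV

0.0789


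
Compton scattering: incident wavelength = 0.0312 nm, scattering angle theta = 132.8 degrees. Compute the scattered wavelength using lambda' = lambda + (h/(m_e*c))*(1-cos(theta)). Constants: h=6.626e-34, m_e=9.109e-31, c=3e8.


Compton wavelength: h/(m_e*c) = 2.4247e-12 m
d_lambda = 2.4247e-12 * (1 - cos(132.8 deg))
= 2.4247e-12 * 1.679441
= 4.0722e-12 m = 0.004072 nm
lambda' = 0.0312 + 0.004072
= 0.035272 nm

0.035272


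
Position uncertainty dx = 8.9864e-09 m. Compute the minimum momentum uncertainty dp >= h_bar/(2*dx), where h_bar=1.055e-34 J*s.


dp = h_bar / (2 * dx)
= 1.055e-34 / (2 * 8.9864e-09)
= 1.055e-34 / 1.7973e-08
= 5.8700e-27 kg*m/s

5.8700e-27


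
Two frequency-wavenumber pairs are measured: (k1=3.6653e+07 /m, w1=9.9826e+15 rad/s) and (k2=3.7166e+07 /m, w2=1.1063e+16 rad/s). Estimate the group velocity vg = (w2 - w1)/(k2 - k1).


vg = (w2 - w1) / (k2 - k1)
= (1.1063e+16 - 9.9826e+15) / (3.7166e+07 - 3.6653e+07)
= 1.0804e+15 / 5.1300e+05
= 2.1060e+09 m/s

2.1060e+09


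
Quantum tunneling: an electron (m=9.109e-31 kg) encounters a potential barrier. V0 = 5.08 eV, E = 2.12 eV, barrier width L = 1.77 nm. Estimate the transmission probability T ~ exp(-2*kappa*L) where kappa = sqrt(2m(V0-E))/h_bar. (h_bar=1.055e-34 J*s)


V0 - E = 2.96 eV = 4.7419e-19 J
kappa = sqrt(2 * m * (V0-E)) / h_bar
= sqrt(2 * 9.109e-31 * 4.7419e-19) / 1.055e-34
= 8.8100e+09 /m
2*kappa*L = 2 * 8.8100e+09 * 1.77e-9
= 31.1873
T = exp(-31.1873) = 2.854385e-14

2.854385e-14


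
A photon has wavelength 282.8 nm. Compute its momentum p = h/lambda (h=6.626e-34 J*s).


p = h / lambda
= 6.626e-34 / (282.8e-9)
= 6.626e-34 / 2.8280e-07
= 2.3430e-27 kg*m/s

2.3430e-27


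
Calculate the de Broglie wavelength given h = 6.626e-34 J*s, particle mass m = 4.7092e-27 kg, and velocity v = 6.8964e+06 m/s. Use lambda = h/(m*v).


lambda = h / (m * v)
= 6.626e-34 / (4.7092e-27 * 6.8964e+06)
= 6.626e-34 / 3.2477e-20
= 2.0402e-14 m

2.0402e-14


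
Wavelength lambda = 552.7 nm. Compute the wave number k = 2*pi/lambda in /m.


k = 2 * pi / lambda
= 6.2832 / (552.7e-9)
= 6.2832 / 5.5270e-07
= 1.1368e+07 /m

1.1368e+07


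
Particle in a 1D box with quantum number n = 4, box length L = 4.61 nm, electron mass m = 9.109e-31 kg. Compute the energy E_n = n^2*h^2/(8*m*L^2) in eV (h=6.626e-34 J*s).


E = n^2 * h^2 / (8 * m * L^2)
= 4^2 * (6.626e-34)^2 / (8 * 9.109e-31 * (4.61e-9)^2)
= 16 * 4.3904e-67 / (8 * 9.109e-31 * 2.1252e-17)
= 4.5359e-20 J
= 0.2831 eV

0.2831


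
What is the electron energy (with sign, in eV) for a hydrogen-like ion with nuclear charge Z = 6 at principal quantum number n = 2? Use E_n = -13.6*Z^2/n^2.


E_n = -13.6 * Z^2 / n^2
= -13.6 * 6^2 / 2^2
= -13.6 * 36 / 4
= -122.4 eV

-122.4


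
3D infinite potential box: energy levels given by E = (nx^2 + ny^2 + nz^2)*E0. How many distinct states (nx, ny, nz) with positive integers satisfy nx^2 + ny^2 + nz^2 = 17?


Enumerate all (nx, ny, nz) with nx^2 + ny^2 + nz^2 = 17:
(2,2,3)
(2,3,2)
(3,2,2)
Total degeneracy = 3

3


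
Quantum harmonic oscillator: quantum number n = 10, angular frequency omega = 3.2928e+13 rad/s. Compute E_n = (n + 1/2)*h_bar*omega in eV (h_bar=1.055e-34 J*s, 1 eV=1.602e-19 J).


E = (n + 1/2) * h_bar * omega
= (10 + 0.5) * 1.055e-34 * 3.2928e+13
= 10.5 * 3.4739e-21
= 3.6476e-20 J
= 0.2277 eV

0.2277


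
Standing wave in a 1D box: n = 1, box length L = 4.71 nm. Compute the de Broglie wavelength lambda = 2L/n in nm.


lambda = 2L / n
= 2 * 4.71 / 1
= 9.42 / 1
= 9.42 nm

9.42


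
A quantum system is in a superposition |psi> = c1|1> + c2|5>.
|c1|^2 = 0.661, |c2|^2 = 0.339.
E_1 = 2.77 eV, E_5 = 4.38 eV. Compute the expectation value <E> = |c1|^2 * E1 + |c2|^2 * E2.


<E> = |c1|^2 * E1 + |c2|^2 * E2
= 0.661 * 2.77 + 0.339 * 4.38
= 1.831 + 1.4848
= 3.3158 eV

3.3158


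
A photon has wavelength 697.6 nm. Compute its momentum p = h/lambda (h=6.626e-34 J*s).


p = h / lambda
= 6.626e-34 / (697.6e-9)
= 6.626e-34 / 6.9760e-07
= 9.4983e-28 kg*m/s

9.4983e-28


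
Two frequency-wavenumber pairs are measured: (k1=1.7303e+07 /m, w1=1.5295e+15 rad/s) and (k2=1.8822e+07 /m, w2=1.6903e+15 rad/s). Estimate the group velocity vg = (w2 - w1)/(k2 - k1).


vg = (w2 - w1) / (k2 - k1)
= (1.6903e+15 - 1.5295e+15) / (1.8822e+07 - 1.7303e+07)
= 1.6080e+14 / 1.5190e+06
= 1.0586e+08 m/s

1.0586e+08


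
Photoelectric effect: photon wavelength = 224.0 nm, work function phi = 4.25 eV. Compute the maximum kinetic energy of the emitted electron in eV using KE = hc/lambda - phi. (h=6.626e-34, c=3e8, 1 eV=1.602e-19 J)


E_photon = hc / lambda
= (6.626e-34)(3e8) / (224.0e-9)
= 8.8741e-19 J
= 5.5394 eV
KE = E_photon - phi
= 5.5394 - 4.25
= 1.2894 eV

1.2894


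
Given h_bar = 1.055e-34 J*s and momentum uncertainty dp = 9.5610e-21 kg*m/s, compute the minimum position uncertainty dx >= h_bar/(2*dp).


dx = h_bar / (2 * dp)
= 1.055e-34 / (2 * 9.5610e-21)
= 1.055e-34 / 1.9122e-20
= 5.5172e-15 m

5.5172e-15


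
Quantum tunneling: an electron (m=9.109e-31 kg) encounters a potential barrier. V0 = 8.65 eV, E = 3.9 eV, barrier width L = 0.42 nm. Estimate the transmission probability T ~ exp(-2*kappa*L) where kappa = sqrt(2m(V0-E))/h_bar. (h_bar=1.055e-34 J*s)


V0 - E = 4.75 eV = 7.6095e-19 J
kappa = sqrt(2 * m * (V0-E)) / h_bar
= sqrt(2 * 9.109e-31 * 7.6095e-19) / 1.055e-34
= 1.1160e+10 /m
2*kappa*L = 2 * 1.1160e+10 * 0.42e-9
= 9.3747
T = exp(-9.3747) = 8.484761e-05

8.484761e-05


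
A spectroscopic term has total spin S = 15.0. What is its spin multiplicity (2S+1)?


Spin multiplicity = 2S + 1
= 2 * 15.0 + 1
= 30.0 + 1
= 31

31


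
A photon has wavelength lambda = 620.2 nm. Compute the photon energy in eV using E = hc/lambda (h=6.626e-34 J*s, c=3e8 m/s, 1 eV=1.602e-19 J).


E = hc / lambda
= (6.626e-34)(3e8) / (620.2e-9)
= 1.9878e-25 / 6.2020e-07
= 3.2051e-19 J
Converting to eV: 3.2051e-19 / 1.602e-19
= 2.0007 eV

2.0007


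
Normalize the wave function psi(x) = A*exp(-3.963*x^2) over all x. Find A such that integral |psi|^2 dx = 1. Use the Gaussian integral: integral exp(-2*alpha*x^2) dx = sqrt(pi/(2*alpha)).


integral |psi|^2 dx = A^2 * sqrt(pi/(2*alpha)) = 1
A^2 = sqrt(2*alpha/pi)
= sqrt(2 * 3.963 / pi)
= 1.588372
A = sqrt(1.588372)
= 1.2603

1.2603


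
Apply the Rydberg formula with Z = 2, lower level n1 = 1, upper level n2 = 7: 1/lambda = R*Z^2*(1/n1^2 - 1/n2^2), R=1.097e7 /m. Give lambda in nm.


1/lambda = R * Z^2 * (1/n1^2 - 1/n2^2)
= 1.097e7 * 2^2 * (1/1^2 - 1/7^2)
= 1.097e7 * 4 * (1.0 - 0.020408)
= 4.2984e+07 /m
lambda = 1 / 4.2984e+07
= 23.2642 nm

23.2642


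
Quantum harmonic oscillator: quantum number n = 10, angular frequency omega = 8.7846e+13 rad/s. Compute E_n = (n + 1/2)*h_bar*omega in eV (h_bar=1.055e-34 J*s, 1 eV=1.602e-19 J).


E = (n + 1/2) * h_bar * omega
= (10 + 0.5) * 1.055e-34 * 8.7846e+13
= 10.5 * 9.2678e-21
= 9.7311e-20 J
= 0.6074 eV

0.6074


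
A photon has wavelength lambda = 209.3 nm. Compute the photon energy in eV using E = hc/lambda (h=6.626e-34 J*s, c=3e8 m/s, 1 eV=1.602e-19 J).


E = hc / lambda
= (6.626e-34)(3e8) / (209.3e-9)
= 1.9878e-25 / 2.0930e-07
= 9.4974e-19 J
Converting to eV: 9.4974e-19 / 1.602e-19
= 5.9284 eV

5.9284


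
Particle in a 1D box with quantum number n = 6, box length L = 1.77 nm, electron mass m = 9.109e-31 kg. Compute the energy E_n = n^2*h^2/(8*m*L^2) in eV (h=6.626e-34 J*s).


E = n^2 * h^2 / (8 * m * L^2)
= 6^2 * (6.626e-34)^2 / (8 * 9.109e-31 * (1.77e-9)^2)
= 36 * 4.3904e-67 / (8 * 9.109e-31 * 3.1329e-18)
= 6.9231e-19 J
= 4.3215 eV

4.3215


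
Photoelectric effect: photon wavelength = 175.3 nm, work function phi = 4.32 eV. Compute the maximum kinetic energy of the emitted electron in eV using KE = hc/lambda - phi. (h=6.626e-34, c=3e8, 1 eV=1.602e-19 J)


E_photon = hc / lambda
= (6.626e-34)(3e8) / (175.3e-9)
= 1.1339e-18 J
= 7.0783 eV
KE = E_photon - phi
= 7.0783 - 4.32
= 2.7583 eV

2.7583


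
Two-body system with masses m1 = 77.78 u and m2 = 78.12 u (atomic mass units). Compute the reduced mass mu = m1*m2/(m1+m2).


mu = m1 * m2 / (m1 + m2)
= 77.78 * 78.12 / (77.78 + 78.12)
= 6076.1736 / 155.9
= 38.9748 u

38.9748


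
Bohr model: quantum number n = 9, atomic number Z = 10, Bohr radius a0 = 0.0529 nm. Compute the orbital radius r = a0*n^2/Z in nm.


r = a0 * n^2 / Z
= 0.0529 * 9^2 / 10
= 0.0529 * 81 / 10
= 0.4285 nm

0.4285


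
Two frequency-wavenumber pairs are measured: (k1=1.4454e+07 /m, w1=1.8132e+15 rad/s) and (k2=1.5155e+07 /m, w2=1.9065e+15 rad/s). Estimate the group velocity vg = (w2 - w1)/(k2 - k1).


vg = (w2 - w1) / (k2 - k1)
= (1.9065e+15 - 1.8132e+15) / (1.5155e+07 - 1.4454e+07)
= 9.3300e+13 / 7.0100e+05
= 1.3310e+08 m/s

1.3310e+08


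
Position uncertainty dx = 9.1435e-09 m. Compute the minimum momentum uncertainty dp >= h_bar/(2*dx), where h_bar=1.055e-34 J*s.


dp = h_bar / (2 * dx)
= 1.055e-34 / (2 * 9.1435e-09)
= 1.055e-34 / 1.8287e-08
= 5.7691e-27 kg*m/s

5.7691e-27


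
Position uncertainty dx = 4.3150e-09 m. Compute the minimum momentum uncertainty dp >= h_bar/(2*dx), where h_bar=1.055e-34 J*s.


dp = h_bar / (2 * dx)
= 1.055e-34 / (2 * 4.3150e-09)
= 1.055e-34 / 8.6300e-09
= 1.2225e-26 kg*m/s

1.2225e-26


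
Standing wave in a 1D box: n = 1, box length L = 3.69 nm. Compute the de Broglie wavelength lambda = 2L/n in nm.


lambda = 2L / n
= 2 * 3.69 / 1
= 7.38 / 1
= 7.38 nm

7.38


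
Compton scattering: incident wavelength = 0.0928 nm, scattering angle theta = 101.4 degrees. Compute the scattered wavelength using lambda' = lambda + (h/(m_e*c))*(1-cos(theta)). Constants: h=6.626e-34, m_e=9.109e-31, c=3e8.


Compton wavelength: h/(m_e*c) = 2.4247e-12 m
d_lambda = 2.4247e-12 * (1 - cos(101.4 deg))
= 2.4247e-12 * 1.197657
= 2.9040e-12 m = 0.002904 nm
lambda' = 0.0928 + 0.002904
= 0.095704 nm

0.095704


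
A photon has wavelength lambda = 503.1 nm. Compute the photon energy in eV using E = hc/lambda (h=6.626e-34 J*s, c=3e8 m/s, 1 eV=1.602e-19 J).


E = hc / lambda
= (6.626e-34)(3e8) / (503.1e-9)
= 1.9878e-25 / 5.0310e-07
= 3.9511e-19 J
Converting to eV: 3.9511e-19 / 1.602e-19
= 2.4664 eV

2.4664


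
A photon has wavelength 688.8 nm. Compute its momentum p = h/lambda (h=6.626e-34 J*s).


p = h / lambda
= 6.626e-34 / (688.8e-9)
= 6.626e-34 / 6.8880e-07
= 9.6196e-28 kg*m/s

9.6196e-28


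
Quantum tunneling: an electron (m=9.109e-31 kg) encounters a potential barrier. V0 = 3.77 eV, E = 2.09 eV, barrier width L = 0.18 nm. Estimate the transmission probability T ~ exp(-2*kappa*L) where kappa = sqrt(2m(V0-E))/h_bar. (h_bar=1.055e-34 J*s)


V0 - E = 1.68 eV = 2.6914e-19 J
kappa = sqrt(2 * m * (V0-E)) / h_bar
= sqrt(2 * 9.109e-31 * 2.6914e-19) / 1.055e-34
= 6.6372e+09 /m
2*kappa*L = 2 * 6.6372e+09 * 0.18e-9
= 2.3894
T = exp(-2.3894) = 9.168598e-02

9.168598e-02


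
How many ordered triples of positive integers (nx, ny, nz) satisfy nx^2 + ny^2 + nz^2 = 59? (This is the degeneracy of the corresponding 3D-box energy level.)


Enumerate all (nx, ny, nz) with nx^2 + ny^2 + nz^2 = 59:
(1,3,7)
(1,7,3)
(3,1,7)
(3,5,5)
(3,7,1)
(5,3,5)
(5,5,3)
(7,1,3)
(7,3,1)
Total degeneracy = 9

9


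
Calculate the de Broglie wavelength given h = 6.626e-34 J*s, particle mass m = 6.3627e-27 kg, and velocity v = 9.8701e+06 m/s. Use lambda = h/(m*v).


lambda = h / (m * v)
= 6.626e-34 / (6.3627e-27 * 9.8701e+06)
= 6.626e-34 / 6.2800e-20
= 1.0551e-14 m

1.0551e-14


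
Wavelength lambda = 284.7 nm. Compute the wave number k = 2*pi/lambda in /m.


k = 2 * pi / lambda
= 6.2832 / (284.7e-9)
= 6.2832 / 2.8470e-07
= 2.2069e+07 /m

2.2069e+07


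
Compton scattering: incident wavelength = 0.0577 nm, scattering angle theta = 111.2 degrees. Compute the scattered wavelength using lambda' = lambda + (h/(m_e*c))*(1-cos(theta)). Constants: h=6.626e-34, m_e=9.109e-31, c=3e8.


Compton wavelength: h/(m_e*c) = 2.4247e-12 m
d_lambda = 2.4247e-12 * (1 - cos(111.2 deg))
= 2.4247e-12 * 1.361625
= 3.3015e-12 m = 0.003302 nm
lambda' = 0.0577 + 0.003302
= 0.061002 nm

0.061002


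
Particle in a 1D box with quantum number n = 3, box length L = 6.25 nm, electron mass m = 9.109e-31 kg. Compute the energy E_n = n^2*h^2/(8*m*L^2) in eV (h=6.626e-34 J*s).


E = n^2 * h^2 / (8 * m * L^2)
= 3^2 * (6.626e-34)^2 / (8 * 9.109e-31 * (6.25e-9)^2)
= 9 * 4.3904e-67 / (8 * 9.109e-31 * 3.9063e-17)
= 1.3881e-20 J
= 0.0866 eV

0.0866


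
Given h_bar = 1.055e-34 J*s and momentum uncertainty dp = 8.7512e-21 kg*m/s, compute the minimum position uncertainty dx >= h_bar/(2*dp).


dx = h_bar / (2 * dp)
= 1.055e-34 / (2 * 8.7512e-21)
= 1.055e-34 / 1.7502e-20
= 6.0277e-15 m

6.0277e-15


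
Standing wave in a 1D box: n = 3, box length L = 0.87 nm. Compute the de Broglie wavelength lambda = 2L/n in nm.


lambda = 2L / n
= 2 * 0.87 / 3
= 1.74 / 3
= 0.58 nm

0.58


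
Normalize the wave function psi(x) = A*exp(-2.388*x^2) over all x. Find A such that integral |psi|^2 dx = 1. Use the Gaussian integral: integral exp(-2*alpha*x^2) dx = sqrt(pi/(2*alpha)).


integral |psi|^2 dx = A^2 * sqrt(pi/(2*alpha)) = 1
A^2 = sqrt(2*alpha/pi)
= sqrt(2 * 2.388 / pi)
= 1.232983
A = sqrt(1.232983)
= 1.1104

1.1104


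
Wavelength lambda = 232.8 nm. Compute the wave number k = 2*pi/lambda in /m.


k = 2 * pi / lambda
= 6.2832 / (232.8e-9)
= 6.2832 / 2.3280e-07
= 2.6990e+07 /m

2.6990e+07


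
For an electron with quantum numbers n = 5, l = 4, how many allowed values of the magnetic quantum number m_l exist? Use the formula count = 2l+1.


m_l ranges from -l to +l in integer steps
So m_l goes from -4 to +4
Count = 2l + 1 = 2*4 + 1
= 9

9


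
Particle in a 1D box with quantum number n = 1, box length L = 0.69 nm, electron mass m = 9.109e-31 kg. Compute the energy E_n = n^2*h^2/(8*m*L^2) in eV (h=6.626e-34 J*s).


E = n^2 * h^2 / (8 * m * L^2)
= 1^2 * (6.626e-34)^2 / (8 * 9.109e-31 * (0.69e-9)^2)
= 1 * 4.3904e-67 / (8 * 9.109e-31 * 4.7610e-19)
= 1.2654e-19 J
= 0.7899 eV

0.7899


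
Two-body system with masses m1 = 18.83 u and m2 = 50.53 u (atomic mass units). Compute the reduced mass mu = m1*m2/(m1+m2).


mu = m1 * m2 / (m1 + m2)
= 18.83 * 50.53 / (18.83 + 50.53)
= 951.4799 / 69.36
= 13.718 u

13.718


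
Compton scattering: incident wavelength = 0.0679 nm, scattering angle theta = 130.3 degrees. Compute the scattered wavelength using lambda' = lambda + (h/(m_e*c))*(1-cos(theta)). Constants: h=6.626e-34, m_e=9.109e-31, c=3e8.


Compton wavelength: h/(m_e*c) = 2.4247e-12 m
d_lambda = 2.4247e-12 * (1 - cos(130.3 deg))
= 2.4247e-12 * 1.64679
= 3.9930e-12 m = 0.003993 nm
lambda' = 0.0679 + 0.003993
= 0.071893 nm

0.071893


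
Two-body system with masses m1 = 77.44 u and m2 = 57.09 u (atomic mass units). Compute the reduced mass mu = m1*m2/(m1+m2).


mu = m1 * m2 / (m1 + m2)
= 77.44 * 57.09 / (77.44 + 57.09)
= 4421.0496 / 134.53
= 32.8629 u

32.8629


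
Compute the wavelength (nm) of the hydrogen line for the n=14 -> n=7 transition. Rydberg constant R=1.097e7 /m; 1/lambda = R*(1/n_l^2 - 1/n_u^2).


1/lambda = R * (1/n_l^2 - 1/n_u^2)
= 1.097e7 * (1/7^2 - 1/14^2)
= 1.097e7 * (0.020408 - 0.005102)
= 1.097e7 * 0.015306
= 1.6791e+05 /m
lambda = 1 / 1.6791e+05 = 5955.6366 nm

5955.6366


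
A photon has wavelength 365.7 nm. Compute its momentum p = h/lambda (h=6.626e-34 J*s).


p = h / lambda
= 6.626e-34 / (365.7e-9)
= 6.626e-34 / 3.6570e-07
= 1.8119e-27 kg*m/s

1.8119e-27


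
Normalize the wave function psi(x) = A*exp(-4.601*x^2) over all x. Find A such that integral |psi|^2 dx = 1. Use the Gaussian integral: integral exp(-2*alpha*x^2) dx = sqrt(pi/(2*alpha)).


integral |psi|^2 dx = A^2 * sqrt(pi/(2*alpha)) = 1
A^2 = sqrt(2*alpha/pi)
= sqrt(2 * 4.601 / pi)
= 1.711458
A = sqrt(1.711458)
= 1.3082

1.3082


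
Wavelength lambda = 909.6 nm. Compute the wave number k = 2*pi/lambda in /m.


k = 2 * pi / lambda
= 6.2832 / (909.6e-9)
= 6.2832 / 9.0960e-07
= 6.9076e+06 /m

6.9076e+06


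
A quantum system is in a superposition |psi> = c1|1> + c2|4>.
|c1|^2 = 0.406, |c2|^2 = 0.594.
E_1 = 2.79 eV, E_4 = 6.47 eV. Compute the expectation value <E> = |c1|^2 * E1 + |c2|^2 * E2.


<E> = |c1|^2 * E1 + |c2|^2 * E2
= 0.406 * 2.79 + 0.594 * 6.47
= 1.1327 + 3.8432
= 4.9759 eV

4.9759


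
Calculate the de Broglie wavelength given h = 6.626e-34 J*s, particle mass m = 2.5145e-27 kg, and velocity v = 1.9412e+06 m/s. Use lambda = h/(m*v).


lambda = h / (m * v)
= 6.626e-34 / (2.5145e-27 * 1.9412e+06)
= 6.626e-34 / 4.8811e-21
= 1.3575e-13 m

1.3575e-13


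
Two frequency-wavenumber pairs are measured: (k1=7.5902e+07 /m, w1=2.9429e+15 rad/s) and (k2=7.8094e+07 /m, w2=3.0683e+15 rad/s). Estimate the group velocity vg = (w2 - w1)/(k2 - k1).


vg = (w2 - w1) / (k2 - k1)
= (3.0683e+15 - 2.9429e+15) / (7.8094e+07 - 7.5902e+07)
= 1.2540e+14 / 2.1920e+06
= 5.7208e+07 m/s

5.7208e+07


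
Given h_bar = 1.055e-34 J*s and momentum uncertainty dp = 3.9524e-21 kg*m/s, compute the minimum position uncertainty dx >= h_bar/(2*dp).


dx = h_bar / (2 * dp)
= 1.055e-34 / (2 * 3.9524e-21)
= 1.055e-34 / 7.9048e-21
= 1.3346e-14 m

1.3346e-14
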